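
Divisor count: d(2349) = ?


2349 = 3^4 × 29^1
d(2349) = (4+1) × (1+1) = 10

10 divisors


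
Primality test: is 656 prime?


656 / 2 = 328 (exact division)
656 is NOT prime.

No, 656 is not prime


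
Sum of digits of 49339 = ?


4 + 9 + 3 + 3 + 9 = 28


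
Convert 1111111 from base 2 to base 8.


1111111 (base 2) = 127 (decimal)
127 (decimal) = 177 (base 8)


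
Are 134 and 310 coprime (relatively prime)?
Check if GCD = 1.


Euclidean algorithm:
310 = 2 * 134 + 42
134 = 3 * 42 + 8
42 = 5 * 8 + 2
8 = 4 * 2 + 0
GCD(134, 310) = 2

No, not coprime (GCD = 2)


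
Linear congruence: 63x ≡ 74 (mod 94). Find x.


GCD(63, 94) = 1, unique solution
a^(-1) mod 94 = 3
x = 3 * 74 mod 94 = 34

x ≡ 34 (mod 94)


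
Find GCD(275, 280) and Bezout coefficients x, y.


Tabular extended Euclidean (each row: r = 275*s + 280*t):
r=275, s=1, t=0
r=280, s=0, t=1
q=0: r=275, s=1, t=0   [275*(1) + 280*(0) = 275]
q=1: r=5, s=-1, t=1   [275*(-1) + 280*(1) = 5]
q=55: r=0, s=56, t=-55   [275*(56) + 280*(-55) = 0]
GCD = 5; from the row with r=5: x=-1, y=1
Check: 275*(-1) + 280*(1) = -275 + 280 = 5

GCD = 5, x = -1, y = 1


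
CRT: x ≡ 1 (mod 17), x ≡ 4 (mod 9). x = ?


M = 17*9 = 153
M1 = M/17 = 9, M2 = M/9 = 17
M1^(-1) mod 17 = 2, M2^(-1) mod 9 = 8
x = 1*9*2 + 4*17*8 = 562
562 mod 153 = 103
Check: 103 mod 17 = 1 ✓, 103 mod 9 = 4 ✓

x ≡ 103 (mod 153)


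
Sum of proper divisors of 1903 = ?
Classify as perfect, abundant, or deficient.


Proper divisors: 1, 11, 173
Sum = 1 + 11 + 173 = 185
185 < 1903 → deficient

s(1903) = 185 (deficient)


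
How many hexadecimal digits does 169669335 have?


169669335 in base 16 = A1CF2D7
Number of digits = 7

7 digits (base 16)


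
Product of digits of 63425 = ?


6 × 3 × 4 × 2 × 5 = 720


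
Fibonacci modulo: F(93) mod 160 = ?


F(k) mod 160 for k=1..93:
1, 1, 2, 3, 5, 8, 13, 21, 34, 55, 89, 144, 73, 57, 130, 27, 157, 24, 21, 45, 66, 111, 17, 128, 145, 113, 98, 51, 149, 40, 29, 69, 98, 7, 105, 112, 57, 9, 66, 75, 141, 56, 37, 93, 130, 63, 33, 96, 129, 65, 34, 99, 133, 72, 45, 117, 2, 119, 121, 80, 41, 121, 2, 123, 125, 88, 53, 141, 34, 15, 49, 64, 113, 17, 130, 147, 117, 104, 61, 5, 66, 71, 137, 48, 25, 73, 98, 11, 109, 120, 69, 29, 98
F(93) mod 160 = 98


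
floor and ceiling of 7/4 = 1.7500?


7/4 = 1.7500
floor = 1
ceil = 2

floor = 1, ceil = 2


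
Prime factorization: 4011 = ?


4011 / 3 = 1337
1337 / 7 = 191
191 / 191 = 1
4011 = 3 × 7 × 191


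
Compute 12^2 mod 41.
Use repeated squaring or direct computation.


12^1 mod 41 = 12
12^2 mod 41 = 21


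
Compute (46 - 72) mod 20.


46 - 72 = -26
-26 mod 20 = 14


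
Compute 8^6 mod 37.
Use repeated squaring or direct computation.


8^1 mod 37 = 8
8^2 mod 37 = 27
8^3 mod 37 = 31
8^4 mod 37 = 26
8^5 mod 37 = 23
8^6 mod 37 = 36


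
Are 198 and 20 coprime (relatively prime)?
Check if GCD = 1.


Euclidean algorithm:
198 = 9 * 20 + 18
20 = 1 * 18 + 2
18 = 9 * 2 + 0
GCD(198, 20) = 2

No, not coprime (GCD = 2)


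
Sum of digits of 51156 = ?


5 + 1 + 1 + 5 + 6 = 18


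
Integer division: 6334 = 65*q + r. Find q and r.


6334 = 65 * 97 + 29
Check: 6305 + 29 = 6334

q = 97, r = 29


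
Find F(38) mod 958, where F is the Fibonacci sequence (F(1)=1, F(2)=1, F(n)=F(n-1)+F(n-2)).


F(k) mod 958 for k=1..38:
1, 1, 2, 3, 5, 8, 13, 21, 34, 55, 89, 144, 233, 377, 610, 29, 639, 668, 349, 59, 408, 467, 875, 384, 301, 685, 28, 713, 741, 496, 279, 775, 96, 871, 9, 880, 889, 811
F(38) mod 958 = 811


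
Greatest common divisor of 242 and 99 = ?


242 = 2 * 99 + 44
99 = 2 * 44 + 11
44 = 4 * 11 + 0
GCD = 11


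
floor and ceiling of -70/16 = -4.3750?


-70/16 = -4.3750
floor = -5
ceil = -4

floor = -5, ceil = -4


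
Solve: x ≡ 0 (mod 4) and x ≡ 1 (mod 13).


M = 4*13 = 52
M1 = M/4 = 13, M2 = M/13 = 4
M1^(-1) mod 4 = 1, M2^(-1) mod 13 = 10
x = 0*13*1 + 1*4*10 = 40
40 mod 52 = 40
Check: 40 mod 4 = 0 ✓, 40 mod 13 = 1 ✓

x ≡ 40 (mod 52)


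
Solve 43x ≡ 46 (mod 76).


GCD(43, 76) = 1, unique solution
a^(-1) mod 76 = 23
x = 23 * 46 mod 76 = 70

x ≡ 70 (mod 76)


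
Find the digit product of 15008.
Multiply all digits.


1 × 5 × 0 × 0 × 8 = 0


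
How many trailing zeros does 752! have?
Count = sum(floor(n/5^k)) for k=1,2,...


floor(752/5) = 150
floor(752/25) = 30
floor(752/125) = 6
floor(752/625) = 1
Total = 187

187 trailing zeros


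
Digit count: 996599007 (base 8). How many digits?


996599007 in base 8 = 7331562337
Number of digits = 10

10 digits (base 8)


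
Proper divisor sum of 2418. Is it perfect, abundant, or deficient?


Proper divisors: 1, 2, 3, 6, 13, 26, 31, 39, 62, 78, 93, 186, 403, 806, 1209
Sum = 1 + 2 + 3 + 6 + 13 + 26 + 31 + 39 + 62 + 78 + 93 + 186 + 403 + 806 + 1209 = 2958
2958 > 2418 → abundant

s(2418) = 2958 (abundant)


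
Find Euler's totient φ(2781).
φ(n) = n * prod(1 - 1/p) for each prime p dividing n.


2781 = 3^3 × 103
Prime factors: 3, 103
φ(2781) = 2781 × (1-1/3) × (1-1/103)
= 2781 × 2/3 × 102/103 = 1836

φ(2781) = 1836


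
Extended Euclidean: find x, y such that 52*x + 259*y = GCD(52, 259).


Tabular extended Euclidean (each row: r = 52*s + 259*t):
r=52, s=1, t=0
r=259, s=0, t=1
q=0: r=52, s=1, t=0   [52*(1) + 259*(0) = 52]
q=4: r=51, s=-4, t=1   [52*(-4) + 259*(1) = 51]
q=1: r=1, s=5, t=-1   [52*(5) + 259*(-1) = 1]
q=51: r=0, s=-259, t=52   [52*(-259) + 259*(52) = 0]
GCD = 1; from the row with r=1: x=5, y=-1
Check: 52*(5) + 259*(-1) = 260 - 259 = 1

GCD = 1, x = 5, y = -1


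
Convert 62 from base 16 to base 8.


62 (base 16) = 98 (decimal)
98 (decimal) = 142 (base 8)


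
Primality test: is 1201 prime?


Check divisors up to sqrt(1201) = 34.6554
No divisors found.
1201 is prime.

Yes, 1201 is prime


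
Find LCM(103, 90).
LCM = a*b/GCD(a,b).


GCD(103, 90) = 1
LCM = 103*90/1 = 9270/1 = 9270

LCM = 9270


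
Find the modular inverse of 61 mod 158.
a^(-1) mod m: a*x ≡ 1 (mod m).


Use the extended Euclidean algorithm on (158, 61); each row r = 158*s + 61*t:
r=158, s=1, t=0
r=61, s=0, t=1
q=2: r=36, s=1, t=-2   [158*(1) + 61*(-2) = 36]
q=1: r=25, s=-1, t=3   [158*(-1) + 61*(3) = 25]
q=1: r=11, s=2, t=-5   [158*(2) + 61*(-5) = 11]
q=2: r=3, s=-5, t=13   [158*(-5) + 61*(13) = 3]
q=3: r=2, s=17, t=-44   [158*(17) + 61*(-44) = 2]
q=1: r=1, s=-22, t=57   [158*(-22) + 61*(57) = 1]
q=2: r=0, s=61, t=-158   [158*(61) + 61*(-158) = 0]
GCD = 1 with t = 57, so 61*(57) ≡ 1 (mod 158)
Inverse = 57 mod 158 = 57
Check: 61 * 57 = 3477 ≡ 1 (mod 158)

61^(-1) ≡ 57 (mod 158)


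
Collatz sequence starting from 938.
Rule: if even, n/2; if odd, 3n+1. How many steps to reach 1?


938 → 469 → 1408 → 704 → 352 → 176 → 88 → 44 → 22 → 11 → 34 → 17 → 52 → 26 → 13 → 40 → 20 → 10 → 5 → 16 → 8 → 4 → 2 → 1
Total steps = 23

23 steps


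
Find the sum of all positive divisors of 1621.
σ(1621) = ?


Divisors of 1621: 1, 1621
Sum = 1 + 1621 = 1622

σ(1621) = 1622


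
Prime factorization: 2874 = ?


2874 / 2 = 1437
1437 / 3 = 479
479 / 479 = 1
2874 = 2 × 3 × 479


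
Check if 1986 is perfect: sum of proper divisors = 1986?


Proper divisors of 1986: 1, 2, 3, 6, 331, 662, 993
Sum = 1 + 2 + 3 + 6 + 331 + 662 + 993 = 1998

No, 1986 is not perfect (1998 ≠ 1986)


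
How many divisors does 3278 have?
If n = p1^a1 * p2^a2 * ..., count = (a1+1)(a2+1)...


3278 = 2^1 × 11^1 × 149^1
d(3278) = (1+1) × (1+1) × (1+1) = 8

8 divisors


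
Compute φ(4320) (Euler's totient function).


4320 = 2^5 × 3^3 × 5
Prime factors: 2, 3, 5
φ(4320) = 4320 × (1-1/2) × (1-1/3) × (1-1/5)
= 4320 × 1/2 × 2/3 × 4/5 = 1152

φ(4320) = 1152


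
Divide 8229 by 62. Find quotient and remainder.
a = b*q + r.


8229 = 62 * 132 + 45
Check: 8184 + 45 = 8229

q = 132, r = 45


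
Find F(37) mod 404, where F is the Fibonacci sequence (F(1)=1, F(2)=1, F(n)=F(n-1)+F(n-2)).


F(k) mod 404 for k=1..37:
1, 1, 2, 3, 5, 8, 13, 21, 34, 55, 89, 144, 233, 377, 206, 179, 385, 160, 141, 301, 38, 339, 377, 312, 285, 193, 74, 267, 341, 204, 141, 345, 82, 23, 105, 128, 233
F(37) mod 404 = 233


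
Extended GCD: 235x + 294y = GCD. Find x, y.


Tabular extended Euclidean (each row: r = 235*s + 294*t):
r=235, s=1, t=0
r=294, s=0, t=1
q=0: r=235, s=1, t=0   [235*(1) + 294*(0) = 235]
q=1: r=59, s=-1, t=1   [235*(-1) + 294*(1) = 59]
q=3: r=58, s=4, t=-3   [235*(4) + 294*(-3) = 58]
q=1: r=1, s=-5, t=4   [235*(-5) + 294*(4) = 1]
q=58: r=0, s=294, t=-235   [235*(294) + 294*(-235) = 0]
GCD = 1; from the row with r=1: x=-5, y=4
Check: 235*(-5) + 294*(4) = -1175 + 1176 = 1

GCD = 1, x = -5, y = 4


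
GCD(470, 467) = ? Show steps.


470 = 1 * 467 + 3
467 = 155 * 3 + 2
3 = 1 * 2 + 1
2 = 2 * 1 + 0
GCD = 1


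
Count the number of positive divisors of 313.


313 = 313^1
d(313) = (1+1) = 2

2 divisors


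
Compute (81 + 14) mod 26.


81 + 14 = 95
95 mod 26 = 17


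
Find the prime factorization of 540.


540 / 2 = 270
270 / 2 = 135
135 / 3 = 45
45 / 3 = 15
15 / 3 = 5
5 / 5 = 1
540 = 2^2 × 3^3 × 5


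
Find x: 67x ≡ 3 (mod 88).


GCD(67, 88) = 1, unique solution
a^(-1) mod 88 = 67
x = 67 * 3 mod 88 = 25

x ≡ 25 (mod 88)


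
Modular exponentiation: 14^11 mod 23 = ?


14^1 mod 23 = 14
14^2 mod 23 = 12
14^3 mod 23 = 7
14^4 mod 23 = 6
14^5 mod 23 = 15
14^6 mod 23 = 3
14^7 mod 23 = 19
14^8 mod 23 = 13
14^9 mod 23 = 21
14^10 mod 23 = 18
14^11 mod 23 = 22


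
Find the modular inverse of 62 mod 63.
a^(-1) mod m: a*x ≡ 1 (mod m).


Use the extended Euclidean algorithm on (63, 62); each row r = 63*s + 62*t:
r=63, s=1, t=0
r=62, s=0, t=1
q=1: r=1, s=1, t=-1   [63*(1) + 62*(-1) = 1]
q=62: r=0, s=-62, t=63   [63*(-62) + 62*(63) = 0]
GCD = 1 with t = -1, so 62*(-1) ≡ 1 (mod 63)
Inverse = -1 mod 63 = 62
Check: 62 * 62 = 3844 ≡ 1 (mod 63)

62^(-1) ≡ 62 (mod 63)


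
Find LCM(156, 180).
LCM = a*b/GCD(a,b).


GCD(156, 180) = 12
LCM = 156*180/12 = 28080/12 = 2340

LCM = 2340


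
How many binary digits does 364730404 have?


364730404 in base 2 = 10101101111010101100000100100
Number of digits = 29

29 digits (base 2)


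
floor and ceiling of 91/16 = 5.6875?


91/16 = 5.6875
floor = 5
ceil = 6

floor = 5, ceil = 6


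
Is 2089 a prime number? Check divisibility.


Check divisors up to sqrt(2089) = 45.7056
No divisors found.
2089 is prime.

Yes, 2089 is prime


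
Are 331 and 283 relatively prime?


Euclidean algorithm:
331 = 1 * 283 + 48
283 = 5 * 48 + 43
48 = 1 * 43 + 5
43 = 8 * 5 + 3
5 = 1 * 3 + 2
3 = 1 * 2 + 1
2 = 2 * 1 + 0
GCD(331, 283) = 1

Yes, coprime (GCD = 1)


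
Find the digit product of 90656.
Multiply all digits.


9 × 0 × 6 × 5 × 6 = 0


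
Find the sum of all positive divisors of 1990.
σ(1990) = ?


Divisors of 1990: 1, 2, 5, 10, 199, 398, 995, 1990
Sum = 1 + 2 + 5 + 10 + 199 + 398 + 995 + 1990 = 3600

σ(1990) = 3600


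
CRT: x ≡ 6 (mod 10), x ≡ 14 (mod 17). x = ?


M = 10*17 = 170
M1 = M/10 = 17, M2 = M/17 = 10
M1^(-1) mod 10 = 3, M2^(-1) mod 17 = 12
x = 6*17*3 + 14*10*12 = 1986
1986 mod 170 = 116
Check: 116 mod 10 = 6 ✓, 116 mod 17 = 14 ✓

x ≡ 116 (mod 170)


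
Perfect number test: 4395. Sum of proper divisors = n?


Proper divisors of 4395: 1, 3, 5, 15, 293, 879, 1465
Sum = 1 + 3 + 5 + 15 + 293 + 879 + 1465 = 2661

No, 4395 is not perfect (2661 ≠ 4395)


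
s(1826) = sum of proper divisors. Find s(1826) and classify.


Proper divisors: 1, 2, 11, 22, 83, 166, 913
Sum = 1 + 2 + 11 + 22 + 83 + 166 + 913 = 1198
1198 < 1826 → deficient

s(1826) = 1198 (deficient)


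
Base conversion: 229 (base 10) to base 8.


229 (base 10) = 229 (decimal)
229 (decimal) = 345 (base 8)


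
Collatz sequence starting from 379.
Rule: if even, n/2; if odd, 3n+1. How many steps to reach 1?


379 → 1138 → 569 → 1708 → 854 → 427 → 1282 → 641 → 1924 → 962 → 481 → 1444 → 722 → 361 → 1084 → 542 → 271 → 814 → 407 → 1222 → 611 → 1834 → 917 → 2752 → 1376 → 688 → 344 → 172 → 86 → 43 → 130 → 65 → 196 → 98 → 49 → 148 → 74 → 37 → 112 → 56 → 28 → 14 → 7 → 22 → 11 → 34 → 17 → 52 → 26 → 13 → 40 → 20 → 10 → 5 → 16 → 8 → 4 → 2 → 1
Total steps = 58

58 steps


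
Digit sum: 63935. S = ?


6 + 3 + 9 + 3 + 5 = 26


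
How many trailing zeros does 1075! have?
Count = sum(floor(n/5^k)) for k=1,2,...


floor(1075/5) = 215
floor(1075/25) = 43
floor(1075/125) = 8
floor(1075/625) = 1
Total = 267

267 trailing zeros


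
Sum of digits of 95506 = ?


9 + 5 + 5 + 0 + 6 = 25


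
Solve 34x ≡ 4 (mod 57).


GCD(34, 57) = 1, unique solution
a^(-1) mod 57 = 52
x = 52 * 4 mod 57 = 37

x ≡ 37 (mod 57)


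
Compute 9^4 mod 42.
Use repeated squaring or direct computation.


9^1 mod 42 = 9
9^2 mod 42 = 39
9^3 mod 42 = 15
9^4 mod 42 = 9


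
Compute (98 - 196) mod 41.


98 - 196 = -98
-98 mod 41 = 25


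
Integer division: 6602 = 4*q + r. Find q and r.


6602 = 4 * 1650 + 2
Check: 6600 + 2 = 6602

q = 1650, r = 2


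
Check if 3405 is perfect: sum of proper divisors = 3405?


Proper divisors of 3405: 1, 3, 5, 15, 227, 681, 1135
Sum = 1 + 3 + 5 + 15 + 227 + 681 + 1135 = 2067

No, 3405 is not perfect (2067 ≠ 3405)


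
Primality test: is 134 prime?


134 / 2 = 67 (exact division)
134 is NOT prime.

No, 134 is not prime


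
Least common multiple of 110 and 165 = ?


GCD(110, 165) = 55
LCM = 110*165/55 = 18150/55 = 330

LCM = 330


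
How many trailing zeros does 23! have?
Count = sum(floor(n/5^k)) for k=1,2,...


floor(23/5) = 4
Total = 4

4 trailing zeros


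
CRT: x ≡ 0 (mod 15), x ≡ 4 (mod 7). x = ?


M = 15*7 = 105
M1 = M/15 = 7, M2 = M/7 = 15
M1^(-1) mod 15 = 13, M2^(-1) mod 7 = 1
x = 0*7*13 + 4*15*1 = 60
60 mod 105 = 60
Check: 60 mod 15 = 0 ✓, 60 mod 7 = 4 ✓

x ≡ 60 (mod 105)


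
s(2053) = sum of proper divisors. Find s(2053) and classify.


Proper divisors: 1
Sum = 1 = 1
1 < 2053 → deficient

s(2053) = 1 (deficient)


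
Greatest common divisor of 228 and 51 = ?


228 = 4 * 51 + 24
51 = 2 * 24 + 3
24 = 8 * 3 + 0
GCD = 3


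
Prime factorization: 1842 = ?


1842 / 2 = 921
921 / 3 = 307
307 / 307 = 1
1842 = 2 × 3 × 307


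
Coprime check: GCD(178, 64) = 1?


Euclidean algorithm:
178 = 2 * 64 + 50
64 = 1 * 50 + 14
50 = 3 * 14 + 8
14 = 1 * 8 + 6
8 = 1 * 6 + 2
6 = 3 * 2 + 0
GCD(178, 64) = 2

No, not coprime (GCD = 2)


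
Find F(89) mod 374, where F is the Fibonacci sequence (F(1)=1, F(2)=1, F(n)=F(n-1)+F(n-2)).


F(k) mod 374 for k=1..89:
1, 1, 2, 3, 5, 8, 13, 21, 34, 55, 89, 144, 233, 3, 236, 239, 101, 340, 67, 33, 100, 133, 233, 366, 225, 217, 68, 285, 353, 264, 243, 133, 2, 135, 137, 272, 35, 307, 342, 275, 243, 144, 13, 157, 170, 327, 123, 76, 199, 275, 100, 1, 101, 102, 203, 305, 134, 65, 199, 264, 89, 353, 68, 47, 115, 162, 277, 65, 342, 33, 1, 34, 35, 69, 104, 173, 277, 76, 353, 55, 34, 89, 123, 212, 335, 173, 134, 307, 67
F(89) mod 374 = 67


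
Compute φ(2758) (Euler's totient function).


2758 = 2 × 7 × 197
Prime factors: 2, 7, 197
φ(2758) = 2758 × (1-1/2) × (1-1/7) × (1-1/197)
= 2758 × 1/2 × 6/7 × 196/197 = 1176

φ(2758) = 1176


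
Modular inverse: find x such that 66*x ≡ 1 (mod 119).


Use the extended Euclidean algorithm on (119, 66); each row r = 119*s + 66*t:
r=119, s=1, t=0
r=66, s=0, t=1
q=1: r=53, s=1, t=-1   [119*(1) + 66*(-1) = 53]
q=1: r=13, s=-1, t=2   [119*(-1) + 66*(2) = 13]
q=4: r=1, s=5, t=-9   [119*(5) + 66*(-9) = 1]
q=13: r=0, s=-66, t=119   [119*(-66) + 66*(119) = 0]
GCD = 1 with t = -9, so 66*(-9) ≡ 1 (mod 119)
Inverse = -9 mod 119 = 110
Check: 66 * 110 = 7260 ≡ 1 (mod 119)

66^(-1) ≡ 110 (mod 119)


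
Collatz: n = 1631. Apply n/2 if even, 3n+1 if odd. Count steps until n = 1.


1631 → 4894 → 2447 → 7342 → 3671 → 11014 → 5507 → 16522 → 8261 → 24784 → 12392 → 6196 → 3098 → 1549 → 4648 → 2324 → 1162 → 581 → 1744 → 872 → 436 → 218 → 109 → 328 → 164 → 82 → 41 → 124 → 62 → 31 → 94 → 47 → 142 → 71 → 214 → 107 → 322 → 161 → 484 → 242 → 121 → 364 → 182 → 91 → 274 → 137 → 412 → 206 → 103 → 310 → 155 → 466 → 233 → 700 → 350 → 175 → 526 → 263 → 790 → 395 → 1186 → 593 → 1780 → 890 → 445 → 1336 → 668 → 334 → 167 → 502 → 251 → 754 → 377 → 1132 → 566 → 283 → 850 → 425 → 1276 → 638 → 319 → 958 → 479 → 1438 → 719 → 2158 → 1079 → 3238 → 1619 → 4858 → 2429 → 7288 → 3644 → 1822 → 911 → 2734 → 1367 → 4102 → 2051 → 6154 → 3077 → 9232 → 4616 → 2308 → 1154 → 577 → 1732 → 866 → 433 → 1300 → 650 → 325 → 976 → 488 → 244 → 122 → 61 → 184 → 92 → 46 → 23 → 70 → 35 → 106 → 53 → 160 → 80 → 40 → 20 → 10 → 5 → 16 → 8 → 4 → 2 → 1
Total steps = 135

135 steps


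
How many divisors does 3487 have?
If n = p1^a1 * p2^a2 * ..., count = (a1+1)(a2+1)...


3487 = 11^1 × 317^1
d(3487) = (1+1) × (1+1) = 4

4 divisors


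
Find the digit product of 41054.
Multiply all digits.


4 × 1 × 0 × 5 × 4 = 0


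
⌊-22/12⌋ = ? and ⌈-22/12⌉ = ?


-22/12 = -1.8333
floor = -2
ceil = -1

floor = -2, ceil = -1


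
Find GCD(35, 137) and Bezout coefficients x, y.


Tabular extended Euclidean (each row: r = 35*s + 137*t):
r=35, s=1, t=0
r=137, s=0, t=1
q=0: r=35, s=1, t=0   [35*(1) + 137*(0) = 35]
q=3: r=32, s=-3, t=1   [35*(-3) + 137*(1) = 32]
q=1: r=3, s=4, t=-1   [35*(4) + 137*(-1) = 3]
q=10: r=2, s=-43, t=11   [35*(-43) + 137*(11) = 2]
q=1: r=1, s=47, t=-12   [35*(47) + 137*(-12) = 1]
q=2: r=0, s=-137, t=35   [35*(-137) + 137*(35) = 0]
GCD = 1; from the row with r=1: x=47, y=-12
Check: 35*(47) + 137*(-12) = 1645 - 1644 = 1

GCD = 1, x = 47, y = -12


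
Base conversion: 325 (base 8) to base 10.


325 (base 8) = 213 (decimal)
213 (decimal) = 213 (base 10)


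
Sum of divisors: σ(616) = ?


Divisors of 616: 1, 2, 4, 7, 8, 11, 14, 22, 28, 44, 56, 77, 88, 154, 308, 616
Sum = 1 + 2 + 4 + 7 + 8 + 11 + 14 + 22 + 28 + 44 + 56 + 77 + 88 + 154 + 308 + 616 = 1440

σ(616) = 1440


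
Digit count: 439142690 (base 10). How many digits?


439142690 has 9 digits in base 10
floor(log10(439142690)) + 1 = floor(8.6426) + 1 = 9

9 digits (base 10)


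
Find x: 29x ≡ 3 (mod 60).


GCD(29, 60) = 1, unique solution
a^(-1) mod 60 = 29
x = 29 * 3 mod 60 = 27

x ≡ 27 (mod 60)


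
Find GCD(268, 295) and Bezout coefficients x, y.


Tabular extended Euclidean (each row: r = 268*s + 295*t):
r=268, s=1, t=0
r=295, s=0, t=1
q=0: r=268, s=1, t=0   [268*(1) + 295*(0) = 268]
q=1: r=27, s=-1, t=1   [268*(-1) + 295*(1) = 27]
q=9: r=25, s=10, t=-9   [268*(10) + 295*(-9) = 25]
q=1: r=2, s=-11, t=10   [268*(-11) + 295*(10) = 2]
q=12: r=1, s=142, t=-129   [268*(142) + 295*(-129) = 1]
q=2: r=0, s=-295, t=268   [268*(-295) + 295*(268) = 0]
GCD = 1; from the row with r=1: x=142, y=-129
Check: 268*(142) + 295*(-129) = 38056 - 38055 = 1

GCD = 1, x = 142, y = -129


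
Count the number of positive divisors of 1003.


1003 = 17^1 × 59^1
d(1003) = (1+1) × (1+1) = 4

4 divisors


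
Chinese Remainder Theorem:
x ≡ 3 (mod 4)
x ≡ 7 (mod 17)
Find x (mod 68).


M = 4*17 = 68
M1 = M/4 = 17, M2 = M/17 = 4
M1^(-1) mod 4 = 1, M2^(-1) mod 17 = 13
x = 3*17*1 + 7*4*13 = 415
415 mod 68 = 7
Check: 7 mod 4 = 3 ✓, 7 mod 17 = 7 ✓

x ≡ 7 (mod 68)


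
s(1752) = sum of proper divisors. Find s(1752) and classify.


Proper divisors: 1, 2, 3, 4, 6, 8, 12, 24, 73, 146, 219, 292, 438, 584, 876
Sum = 1 + 2 + 3 + 4 + 6 + 8 + 12 + 24 + 73 + 146 + 219 + 292 + 438 + 584 + 876 = 2688
2688 > 1752 → abundant

s(1752) = 2688 (abundant)


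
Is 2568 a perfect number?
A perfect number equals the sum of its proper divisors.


Proper divisors of 2568: 1, 2, 3, 4, 6, 8, 12, 24, 107, 214, 321, 428, 642, 856, 1284
Sum = 1 + 2 + 3 + 4 + 6 + 8 + 12 + 24 + 107 + 214 + 321 + 428 + 642 + 856 + 1284 = 3912

No, 2568 is not perfect (3912 ≠ 2568)


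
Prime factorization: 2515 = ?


2515 / 5 = 503
503 / 503 = 1
2515 = 5 × 503


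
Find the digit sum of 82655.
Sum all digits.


8 + 2 + 6 + 5 + 5 = 26


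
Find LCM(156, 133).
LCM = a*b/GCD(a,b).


GCD(156, 133) = 1
LCM = 156*133/1 = 20748/1 = 20748

LCM = 20748


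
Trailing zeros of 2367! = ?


floor(2367/5) = 473
floor(2367/25) = 94
floor(2367/125) = 18
floor(2367/625) = 3
Total = 588

588 trailing zeros


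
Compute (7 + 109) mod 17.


7 + 109 = 116
116 mod 17 = 14


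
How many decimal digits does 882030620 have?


882030620 has 9 digits in base 10
floor(log10(882030620)) + 1 = floor(8.9455) + 1 = 9

9 digits (base 10)


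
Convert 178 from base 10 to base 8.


178 (base 10) = 178 (decimal)
178 (decimal) = 262 (base 8)


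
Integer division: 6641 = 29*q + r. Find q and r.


6641 = 29 * 229 + 0
Check: 6641 + 0 = 6641

q = 229, r = 0


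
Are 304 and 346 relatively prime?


Euclidean algorithm:
346 = 1 * 304 + 42
304 = 7 * 42 + 10
42 = 4 * 10 + 2
10 = 5 * 2 + 0
GCD(304, 346) = 2

No, not coprime (GCD = 2)


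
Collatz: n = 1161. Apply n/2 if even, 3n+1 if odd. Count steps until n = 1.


1161 → 3484 → 1742 → 871 → 2614 → 1307 → 3922 → 1961 → 5884 → 2942 → 1471 → 4414 → 2207 → 6622 → 3311 → 9934 → 4967 → 14902 → 7451 → 22354 → 11177 → 33532 → 16766 → 8383 → 25150 → 12575 → 37726 → 18863 → 56590 → 28295 → 84886 → 42443 → 127330 → 63665 → 190996 → 95498 → 47749 → 143248 → 71624 → 35812 → 17906 → 8953 → 26860 → 13430 → 6715 → 20146 → 10073 → 30220 → 15110 → 7555 → 22666 → 11333 → 34000 → 17000 → 8500 → 4250 → 2125 → 6376 → 3188 → 1594 → 797 → 2392 → 1196 → 598 → 299 → 898 → 449 → 1348 → 674 → 337 → 1012 → 506 → 253 → 760 → 380 → 190 → 95 → 286 → 143 → 430 → 215 → 646 → 323 → 970 → 485 → 1456 → 728 → 364 → 182 → 91 → 274 → 137 → 412 → 206 → 103 → 310 → 155 → 466 → 233 → 700 → 350 → 175 → 526 → 263 → 790 → 395 → 1186 → 593 → 1780 → 890 → 445 → 1336 → 668 → 334 → 167 → 502 → 251 → 754 → 377 → 1132 → 566 → 283 → 850 → 425 → 1276 → 638 → 319 → 958 → 479 → 1438 → 719 → 2158 → 1079 → 3238 → 1619 → 4858 → 2429 → 7288 → 3644 → 1822 → 911 → 2734 → 1367 → 4102 → 2051 → 6154 → 3077 → 9232 → 4616 → 2308 → 1154 → 577 → 1732 → 866 → 433 → 1300 → 650 → 325 → 976 → 488 → 244 → 122 → 61 → 184 → 92 → 46 → 23 → 70 → 35 → 106 → 53 → 160 → 80 → 40 → 20 → 10 → 5 → 16 → 8 → 4 → 2 → 1
Total steps = 181

181 steps


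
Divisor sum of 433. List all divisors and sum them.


Divisors of 433: 1, 433
Sum = 1 + 433 = 434

σ(433) = 434


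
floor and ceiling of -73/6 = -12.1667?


-73/6 = -12.1667
floor = -13
ceil = -12

floor = -13, ceil = -12


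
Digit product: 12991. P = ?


1 × 2 × 9 × 9 × 1 = 162


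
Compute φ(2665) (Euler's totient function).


2665 = 5 × 13 × 41
Prime factors: 5, 13, 41
φ(2665) = 2665 × (1-1/5) × (1-1/13) × (1-1/41)
= 2665 × 4/5 × 12/13 × 40/41 = 1920

φ(2665) = 1920


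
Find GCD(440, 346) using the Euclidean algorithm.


440 = 1 * 346 + 94
346 = 3 * 94 + 64
94 = 1 * 64 + 30
64 = 2 * 30 + 4
30 = 7 * 4 + 2
4 = 2 * 2 + 0
GCD = 2


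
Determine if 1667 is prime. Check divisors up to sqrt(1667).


Check divisors up to sqrt(1667) = 40.8289
No divisors found.
1667 is prime.

Yes, 1667 is prime


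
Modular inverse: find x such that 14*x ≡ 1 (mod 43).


Use the extended Euclidean algorithm on (43, 14); each row r = 43*s + 14*t:
r=43, s=1, t=0
r=14, s=0, t=1
q=3: r=1, s=1, t=-3   [43*(1) + 14*(-3) = 1]
q=14: r=0, s=-14, t=43   [43*(-14) + 14*(43) = 0]
GCD = 1 with t = -3, so 14*(-3) ≡ 1 (mod 43)
Inverse = -3 mod 43 = 40
Check: 14 * 40 = 560 ≡ 1 (mod 43)

14^(-1) ≡ 40 (mod 43)


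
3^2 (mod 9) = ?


3^1 mod 9 = 3
3^2 mod 9 = 0


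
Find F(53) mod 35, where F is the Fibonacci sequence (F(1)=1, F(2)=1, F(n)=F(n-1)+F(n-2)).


F(k) mod 35 for k=1..53:
1, 1, 2, 3, 5, 8, 13, 21, 34, 20, 19, 4, 23, 27, 15, 7, 22, 29, 16, 10, 26, 1, 27, 28, 20, 13, 33, 11, 9, 20, 29, 14, 8, 22, 30, 17, 12, 29, 6, 0, 6, 6, 12, 18, 30, 13, 8, 21, 29, 15, 9, 24, 33
F(53) mod 35 = 33


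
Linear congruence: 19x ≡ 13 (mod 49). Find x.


GCD(19, 49) = 1, unique solution
a^(-1) mod 49 = 31
x = 31 * 13 mod 49 = 11

x ≡ 11 (mod 49)


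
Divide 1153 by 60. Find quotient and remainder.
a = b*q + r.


1153 = 60 * 19 + 13
Check: 1140 + 13 = 1153

q = 19, r = 13


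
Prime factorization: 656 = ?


656 / 2 = 328
328 / 2 = 164
164 / 2 = 82
82 / 2 = 41
41 / 41 = 1
656 = 2^4 × 41


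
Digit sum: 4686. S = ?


4 + 6 + 8 + 6 = 24


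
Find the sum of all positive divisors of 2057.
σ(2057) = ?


Divisors of 2057: 1, 11, 17, 121, 187, 2057
Sum = 1 + 11 + 17 + 121 + 187 + 2057 = 2394

σ(2057) = 2394


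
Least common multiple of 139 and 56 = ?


GCD(139, 56) = 1
LCM = 139*56/1 = 7784/1 = 7784

LCM = 7784


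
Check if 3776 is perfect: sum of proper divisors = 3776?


Proper divisors of 3776: 1, 2, 4, 8, 16, 32, 59, 64, 118, 236, 472, 944, 1888
Sum = 1 + 2 + 4 + 8 + 16 + 32 + 59 + 64 + 118 + 236 + 472 + 944 + 1888 = 3844

No, 3776 is not perfect (3844 ≠ 3776)


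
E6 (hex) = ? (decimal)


E6 (base 16) = 230 (decimal)
230 (decimal) = 230 (base 10)


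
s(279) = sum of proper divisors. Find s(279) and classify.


Proper divisors: 1, 3, 9, 31, 93
Sum = 1 + 3 + 9 + 31 + 93 = 137
137 < 279 → deficient

s(279) = 137 (deficient)


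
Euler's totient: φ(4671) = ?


4671 = 3^3 × 173
Prime factors: 3, 173
φ(4671) = 4671 × (1-1/3) × (1-1/173)
= 4671 × 2/3 × 172/173 = 3096

φ(4671) = 3096


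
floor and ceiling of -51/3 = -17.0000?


-51/3 = -17.0000
floor = -17
ceil = -17

floor = -17, ceil = -17


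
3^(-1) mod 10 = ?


Use the extended Euclidean algorithm on (10, 3); each row r = 10*s + 3*t:
r=10, s=1, t=0
r=3, s=0, t=1
q=3: r=1, s=1, t=-3   [10*(1) + 3*(-3) = 1]
q=3: r=0, s=-3, t=10   [10*(-3) + 3*(10) = 0]
GCD = 1 with t = -3, so 3*(-3) ≡ 1 (mod 10)
Inverse = -3 mod 10 = 7
Check: 3 * 7 = 21 ≡ 1 (mod 10)

3^(-1) ≡ 7 (mod 10)


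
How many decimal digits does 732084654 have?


732084654 has 9 digits in base 10
floor(log10(732084654)) + 1 = floor(8.8646) + 1 = 9

9 digits (base 10)


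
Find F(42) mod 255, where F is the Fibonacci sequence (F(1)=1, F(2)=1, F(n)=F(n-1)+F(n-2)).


F(k) mod 255 for k=1..42:
1, 1, 2, 3, 5, 8, 13, 21, 34, 55, 89, 144, 233, 122, 100, 222, 67, 34, 101, 135, 236, 116, 97, 213, 55, 13, 68, 81, 149, 230, 124, 99, 223, 67, 35, 102, 137, 239, 121, 105, 226, 76
F(42) mod 255 = 76


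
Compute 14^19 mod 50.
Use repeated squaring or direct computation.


14^1 mod 50 = 14
14^2 mod 50 = 46
14^3 mod 50 = 44
14^4 mod 50 = 16
14^5 mod 50 = 24
14^6 mod 50 = 36
14^7 mod 50 = 4
14^8 mod 50 = 6
14^9 mod 50 = 34
14^10 mod 50 = 26
14^11 mod 50 = 14
14^12 mod 50 = 46
14^13 mod 50 = 44
14^14 mod 50 = 16
14^15 mod 50 = 24
14^16 mod 50 = 36
14^17 mod 50 = 4
14^18 mod 50 = 6
14^19 mod 50 = 34


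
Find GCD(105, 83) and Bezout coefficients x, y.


Tabular extended Euclidean (each row: r = 105*s + 83*t):
r=105, s=1, t=0
r=83, s=0, t=1
q=1: r=22, s=1, t=-1   [105*(1) + 83*(-1) = 22]
q=3: r=17, s=-3, t=4   [105*(-3) + 83*(4) = 17]
q=1: r=5, s=4, t=-5   [105*(4) + 83*(-5) = 5]
q=3: r=2, s=-15, t=19   [105*(-15) + 83*(19) = 2]
q=2: r=1, s=34, t=-43   [105*(34) + 83*(-43) = 1]
q=2: r=0, s=-83, t=105   [105*(-83) + 83*(105) = 0]
GCD = 1; from the row with r=1: x=34, y=-43
Check: 105*(34) + 83*(-43) = 3570 - 3569 = 1

GCD = 1, x = 34, y = -43


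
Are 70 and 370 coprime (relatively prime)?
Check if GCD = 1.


Euclidean algorithm:
370 = 5 * 70 + 20
70 = 3 * 20 + 10
20 = 2 * 10 + 0
GCD(70, 370) = 10

No, not coprime (GCD = 10)


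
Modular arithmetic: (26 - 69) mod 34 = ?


26 - 69 = -43
-43 mod 34 = 25


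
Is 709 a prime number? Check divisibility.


Check divisors up to sqrt(709) = 26.6271
No divisors found.
709 is prime.

Yes, 709 is prime


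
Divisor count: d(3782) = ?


3782 = 2^1 × 31^1 × 61^1
d(3782) = (1+1) × (1+1) × (1+1) = 8

8 divisors


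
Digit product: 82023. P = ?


8 × 2 × 0 × 2 × 3 = 0


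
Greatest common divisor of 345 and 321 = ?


345 = 1 * 321 + 24
321 = 13 * 24 + 9
24 = 2 * 9 + 6
9 = 1 * 6 + 3
6 = 2 * 3 + 0
GCD = 3


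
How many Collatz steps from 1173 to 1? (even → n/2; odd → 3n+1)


1173 → 3520 → 1760 → 880 → 440 → 220 → 110 → 55 → 166 → 83 → 250 → 125 → 376 → 188 → 94 → 47 → 142 → 71 → 214 → 107 → 322 → 161 → 484 → 242 → 121 → 364 → 182 → 91 → 274 → 137 → 412 → 206 → 103 → 310 → 155 → 466 → 233 → 700 → 350 → 175 → 526 → 263 → 790 → 395 → 1186 → 593 → 1780 → 890 → 445 → 1336 → 668 → 334 → 167 → 502 → 251 → 754 → 377 → 1132 → 566 → 283 → 850 → 425 → 1276 → 638 → 319 → 958 → 479 → 1438 → 719 → 2158 → 1079 → 3238 → 1619 → 4858 → 2429 → 7288 → 3644 → 1822 → 911 → 2734 → 1367 → 4102 → 2051 → 6154 → 3077 → 9232 → 4616 → 2308 → 1154 → 577 → 1732 → 866 → 433 → 1300 → 650 → 325 → 976 → 488 → 244 → 122 → 61 → 184 → 92 → 46 → 23 → 70 → 35 → 106 → 53 → 160 → 80 → 40 → 20 → 10 → 5 → 16 → 8 → 4 → 2 → 1
Total steps = 119

119 steps


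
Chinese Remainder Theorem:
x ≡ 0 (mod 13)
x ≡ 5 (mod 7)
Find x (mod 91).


M = 13*7 = 91
M1 = M/13 = 7, M2 = M/7 = 13
M1^(-1) mod 13 = 2, M2^(-1) mod 7 = 6
x = 0*7*2 + 5*13*6 = 390
390 mod 91 = 26
Check: 26 mod 13 = 0 ✓, 26 mod 7 = 5 ✓

x ≡ 26 (mod 91)


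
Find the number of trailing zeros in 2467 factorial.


floor(2467/5) = 493
floor(2467/25) = 98
floor(2467/125) = 19
floor(2467/625) = 3
Total = 613

613 trailing zeros


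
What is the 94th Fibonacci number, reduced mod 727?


F(k) mod 727 for k=1..94:
1, 1, 2, 3, 5, 8, 13, 21, 34, 55, 89, 144, 233, 377, 610, 260, 143, 403, 546, 222, 41, 263, 304, 567, 144, 711, 128, 112, 240, 352, 592, 217, 82, 299, 381, 680, 334, 287, 621, 181, 75, 256, 331, 587, 191, 51, 242, 293, 535, 101, 636, 10, 646, 656, 575, 504, 352, 129, 481, 610, 364, 247, 611, 131, 15, 146, 161, 307, 468, 48, 516, 564, 353, 190, 543, 6, 549, 555, 377, 205, 582, 60, 642, 702, 617, 592, 482, 347, 102, 449, 551, 273, 97, 370
F(94) mod 727 = 370


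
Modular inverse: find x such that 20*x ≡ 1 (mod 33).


Use the extended Euclidean algorithm on (33, 20); each row r = 33*s + 20*t:
r=33, s=1, t=0
r=20, s=0, t=1
q=1: r=13, s=1, t=-1   [33*(1) + 20*(-1) = 13]
q=1: r=7, s=-1, t=2   [33*(-1) + 20*(2) = 7]
q=1: r=6, s=2, t=-3   [33*(2) + 20*(-3) = 6]
q=1: r=1, s=-3, t=5   [33*(-3) + 20*(5) = 1]
q=6: r=0, s=20, t=-33   [33*(20) + 20*(-33) = 0]
GCD = 1 with t = 5, so 20*(5) ≡ 1 (mod 33)
Inverse = 5 mod 33 = 5
Check: 20 * 5 = 100 ≡ 1 (mod 33)

20^(-1) ≡ 5 (mod 33)


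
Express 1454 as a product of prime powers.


1454 / 2 = 727
727 / 727 = 1
1454 = 2 × 727


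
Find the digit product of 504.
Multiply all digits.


5 × 0 × 4 = 0


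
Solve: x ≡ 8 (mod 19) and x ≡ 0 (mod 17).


M = 19*17 = 323
M1 = M/19 = 17, M2 = M/17 = 19
M1^(-1) mod 19 = 9, M2^(-1) mod 17 = 9
x = 8*17*9 + 0*19*9 = 1224
1224 mod 323 = 255
Check: 255 mod 19 = 8 ✓, 255 mod 17 = 0 ✓

x ≡ 255 (mod 323)


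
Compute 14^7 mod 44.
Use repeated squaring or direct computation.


14^1 mod 44 = 14
14^2 mod 44 = 20
14^3 mod 44 = 16
14^4 mod 44 = 4
14^5 mod 44 = 12
14^6 mod 44 = 36
14^7 mod 44 = 20


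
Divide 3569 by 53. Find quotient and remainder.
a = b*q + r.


3569 = 53 * 67 + 18
Check: 3551 + 18 = 3569

q = 67, r = 18


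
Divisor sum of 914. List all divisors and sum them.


Divisors of 914: 1, 2, 457, 914
Sum = 1 + 2 + 457 + 914 = 1374

σ(914) = 1374


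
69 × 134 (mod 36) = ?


69 × 134 = 9246
9246 mod 36 = 30


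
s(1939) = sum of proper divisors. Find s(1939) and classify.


Proper divisors: 1, 7, 277
Sum = 1 + 7 + 277 = 285
285 < 1939 → deficient

s(1939) = 285 (deficient)


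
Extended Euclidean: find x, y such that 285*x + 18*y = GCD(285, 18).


Tabular extended Euclidean (each row: r = 285*s + 18*t):
r=285, s=1, t=0
r=18, s=0, t=1
q=15: r=15, s=1, t=-15   [285*(1) + 18*(-15) = 15]
q=1: r=3, s=-1, t=16   [285*(-1) + 18*(16) = 3]
q=5: r=0, s=6, t=-95   [285*(6) + 18*(-95) = 0]
GCD = 3; from the row with r=3: x=-1, y=16
Check: 285*(-1) + 18*(16) = -285 + 288 = 3

GCD = 3, x = -1, y = 16


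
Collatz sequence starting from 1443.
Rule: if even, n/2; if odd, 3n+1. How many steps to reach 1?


1443 → 4330 → 2165 → 6496 → 3248 → 1624 → 812 → 406 → 203 → 610 → 305 → 916 → 458 → 229 → 688 → 344 → 172 → 86 → 43 → 130 → 65 → 196 → 98 → 49 → 148 → 74 → 37 → 112 → 56 → 28 → 14 → 7 → 22 → 11 → 34 → 17 → 52 → 26 → 13 → 40 → 20 → 10 → 5 → 16 → 8 → 4 → 2 → 1
Total steps = 47

47 steps


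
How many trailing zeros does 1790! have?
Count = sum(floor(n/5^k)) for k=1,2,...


floor(1790/5) = 358
floor(1790/25) = 71
floor(1790/125) = 14
floor(1790/625) = 2
Total = 445

445 trailing zeros


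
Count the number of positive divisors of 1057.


1057 = 7^1 × 151^1
d(1057) = (1+1) × (1+1) = 4

4 divisors


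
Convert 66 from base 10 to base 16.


66 (base 10) = 66 (decimal)
66 (decimal) = 42 (base 16)


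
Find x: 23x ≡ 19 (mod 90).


GCD(23, 90) = 1, unique solution
a^(-1) mod 90 = 47
x = 47 * 19 mod 90 = 83

x ≡ 83 (mod 90)


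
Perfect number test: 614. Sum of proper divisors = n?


Proper divisors of 614: 1, 2, 307
Sum = 1 + 2 + 307 = 310

No, 614 is not perfect (310 ≠ 614)


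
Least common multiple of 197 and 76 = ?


GCD(197, 76) = 1
LCM = 197*76/1 = 14972/1 = 14972

LCM = 14972


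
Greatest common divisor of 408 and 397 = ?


408 = 1 * 397 + 11
397 = 36 * 11 + 1
11 = 11 * 1 + 0
GCD = 1


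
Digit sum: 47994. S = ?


4 + 7 + 9 + 9 + 4 = 33


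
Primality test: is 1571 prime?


Check divisors up to sqrt(1571) = 39.6358
No divisors found.
1571 is prime.

Yes, 1571 is prime


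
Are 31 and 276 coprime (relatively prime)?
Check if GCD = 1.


Euclidean algorithm:
276 = 8 * 31 + 28
31 = 1 * 28 + 3
28 = 9 * 3 + 1
3 = 3 * 1 + 0
GCD(31, 276) = 1

Yes, coprime (GCD = 1)


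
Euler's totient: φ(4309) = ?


4309 = 31 × 139
Prime factors: 31, 139
φ(4309) = 4309 × (1-1/31) × (1-1/139)
= 4309 × 30/31 × 138/139 = 4140

φ(4309) = 4140


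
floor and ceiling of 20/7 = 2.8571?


20/7 = 2.8571
floor = 2
ceil = 3

floor = 2, ceil = 3


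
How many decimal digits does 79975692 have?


79975692 has 8 digits in base 10
floor(log10(79975692)) + 1 = floor(7.9030) + 1 = 8

8 digits (base 10)


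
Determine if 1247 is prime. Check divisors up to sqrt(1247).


1247 / 29 = 43 (exact division)
1247 is NOT prime.

No, 1247 is not prime


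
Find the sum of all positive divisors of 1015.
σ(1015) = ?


Divisors of 1015: 1, 5, 7, 29, 35, 145, 203, 1015
Sum = 1 + 5 + 7 + 29 + 35 + 145 + 203 + 1015 = 1440

σ(1015) = 1440


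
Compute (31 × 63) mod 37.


31 × 63 = 1953
1953 mod 37 = 29


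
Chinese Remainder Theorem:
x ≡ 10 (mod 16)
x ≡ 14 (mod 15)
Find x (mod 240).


M = 16*15 = 240
M1 = M/16 = 15, M2 = M/15 = 16
M1^(-1) mod 16 = 15, M2^(-1) mod 15 = 1
x = 10*15*15 + 14*16*1 = 2474
2474 mod 240 = 74
Check: 74 mod 16 = 10 ✓, 74 mod 15 = 14 ✓

x ≡ 74 (mod 240)


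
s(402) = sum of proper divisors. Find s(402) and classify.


Proper divisors: 1, 2, 3, 6, 67, 134, 201
Sum = 1 + 2 + 3 + 6 + 67 + 134 + 201 = 414
414 > 402 → abundant

s(402) = 414 (abundant)


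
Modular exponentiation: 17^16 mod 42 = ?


17^1 mod 42 = 17
17^2 mod 42 = 37
17^3 mod 42 = 41
17^4 mod 42 = 25
17^5 mod 42 = 5
17^6 mod 42 = 1
17^7 mod 42 = 17
17^8 mod 42 = 37
17^9 mod 42 = 41
17^10 mod 42 = 25
17^11 mod 42 = 5
17^12 mod 42 = 1
17^13 mod 42 = 17
17^14 mod 42 = 37
17^15 mod 42 = 41
17^16 mod 42 = 25


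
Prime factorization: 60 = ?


60 / 2 = 30
30 / 2 = 15
15 / 3 = 5
5 / 5 = 1
60 = 2^2 × 3 × 5


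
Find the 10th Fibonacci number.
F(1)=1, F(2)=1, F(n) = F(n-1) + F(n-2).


Sequence: 1, 1, 2, 3, 5, 8, 13, 21, 34, 55
F(10) = 55


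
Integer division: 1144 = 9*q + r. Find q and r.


1144 = 9 * 127 + 1
Check: 1143 + 1 = 1144

q = 127, r = 1


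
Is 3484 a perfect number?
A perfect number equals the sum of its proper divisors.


Proper divisors of 3484: 1, 2, 4, 13, 26, 52, 67, 134, 268, 871, 1742
Sum = 1 + 2 + 4 + 13 + 26 + 52 + 67 + 134 + 268 + 871 + 1742 = 3180

No, 3484 is not perfect (3180 ≠ 3484)


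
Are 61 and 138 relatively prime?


Euclidean algorithm:
138 = 2 * 61 + 16
61 = 3 * 16 + 13
16 = 1 * 13 + 3
13 = 4 * 3 + 1
3 = 3 * 1 + 0
GCD(61, 138) = 1

Yes, coprime (GCD = 1)


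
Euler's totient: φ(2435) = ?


2435 = 5 × 487
Prime factors: 5, 487
φ(2435) = 2435 × (1-1/5) × (1-1/487)
= 2435 × 4/5 × 486/487 = 1944

φ(2435) = 1944


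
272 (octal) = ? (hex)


272 (base 8) = 186 (decimal)
186 (decimal) = BA (base 16)


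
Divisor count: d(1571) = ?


1571 = 1571^1
d(1571) = (1+1) = 2

2 divisors


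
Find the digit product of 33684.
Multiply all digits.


3 × 3 × 6 × 8 × 4 = 1728


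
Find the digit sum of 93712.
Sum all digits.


9 + 3 + 7 + 1 + 2 = 22


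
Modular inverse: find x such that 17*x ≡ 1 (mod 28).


Use the extended Euclidean algorithm on (28, 17); each row r = 28*s + 17*t:
r=28, s=1, t=0
r=17, s=0, t=1
q=1: r=11, s=1, t=-1   [28*(1) + 17*(-1) = 11]
q=1: r=6, s=-1, t=2   [28*(-1) + 17*(2) = 6]
q=1: r=5, s=2, t=-3   [28*(2) + 17*(-3) = 5]
q=1: r=1, s=-3, t=5   [28*(-3) + 17*(5) = 1]
q=5: r=0, s=17, t=-28   [28*(17) + 17*(-28) = 0]
GCD = 1 with t = 5, so 17*(5) ≡ 1 (mod 28)
Inverse = 5 mod 28 = 5
Check: 17 * 5 = 85 ≡ 1 (mod 28)

17^(-1) ≡ 5 (mod 28)


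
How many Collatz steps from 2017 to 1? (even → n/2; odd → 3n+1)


2017 → 6052 → 3026 → 1513 → 4540 → 2270 → 1135 → 3406 → 1703 → 5110 → 2555 → 7666 → 3833 → 11500 → 5750 → 2875 → 8626 → 4313 → 12940 → 6470 → 3235 → 9706 → 4853 → 14560 → 7280 → 3640 → 1820 → 910 → 455 → 1366 → 683 → 2050 → 1025 → 3076 → 1538 → 769 → 2308 → 1154 → 577 → 1732 → 866 → 433 → 1300 → 650 → 325 → 976 → 488 → 244 → 122 → 61 → 184 → 92 → 46 → 23 → 70 → 35 → 106 → 53 → 160 → 80 → 40 → 20 → 10 → 5 → 16 → 8 → 4 → 2 → 1
Total steps = 68

68 steps


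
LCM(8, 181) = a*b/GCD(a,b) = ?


GCD(8, 181) = 1
LCM = 8*181/1 = 1448/1 = 1448

LCM = 1448


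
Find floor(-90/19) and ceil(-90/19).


-90/19 = -4.7368
floor = -5
ceil = -4

floor = -5, ceil = -4


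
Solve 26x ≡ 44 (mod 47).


GCD(26, 47) = 1, unique solution
a^(-1) mod 47 = 38
x = 38 * 44 mod 47 = 27

x ≡ 27 (mod 47)


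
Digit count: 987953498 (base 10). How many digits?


987953498 has 9 digits in base 10
floor(log10(987953498)) + 1 = floor(8.9947) + 1 = 9

9 digits (base 10)


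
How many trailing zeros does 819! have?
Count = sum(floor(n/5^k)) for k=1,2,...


floor(819/5) = 163
floor(819/25) = 32
floor(819/125) = 6
floor(819/625) = 1
Total = 202

202 trailing zeros
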